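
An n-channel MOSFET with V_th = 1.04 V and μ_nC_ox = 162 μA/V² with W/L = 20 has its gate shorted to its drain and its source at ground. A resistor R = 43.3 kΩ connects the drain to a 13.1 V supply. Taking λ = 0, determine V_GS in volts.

V_GS = 1.45 V

With gate tied to drain, V_GS = V_DS ≥ V_GS − V_th, so the device is in saturation.
k_n = μ_nC_ox · (W/L) = 3.24 mA/V².
KCL at the drain: ½ k_n (V_GS − V_th)² = (V_DD − V_GS)/R.
Let x = V_GS − 1.04. Then 70.1 x² + x − 12.06 = 0, giving x = 0.408 V (positive root), so V_GS = 1.45 V.
I_D = (V_DD − V_GS)/R = (13.1 − 1.45) / 43.3 = 0.269 mA.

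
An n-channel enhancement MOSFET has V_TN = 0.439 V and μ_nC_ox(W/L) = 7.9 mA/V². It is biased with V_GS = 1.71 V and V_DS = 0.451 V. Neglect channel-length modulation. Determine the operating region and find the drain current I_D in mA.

Triode; I_D = 3.73 mA

V_ov = V_GS − V_TN = 1.71 − 0.439 = 1.27 V.
Since V_DS = 0.451 V < V_ov = 1.27 V, the device is in the triode region.
I_D = k_n [V_ov · V_DS − ½ V_DS²] = 7.9 × [1.27 × 0.451 − 0.5 × 0.451²] = 3.73 mA.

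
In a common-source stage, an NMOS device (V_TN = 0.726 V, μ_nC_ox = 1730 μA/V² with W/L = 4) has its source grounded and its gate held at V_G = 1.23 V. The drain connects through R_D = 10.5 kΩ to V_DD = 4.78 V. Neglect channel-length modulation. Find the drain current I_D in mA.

I_D = 0.441 mA

V_GS = V_G = 1.23 V, so V_ov = 1.23 − 0.726 = 0.504 V.
k_n = μ_nC_ox · (W/L) = 6.92 mA/V².
Assume saturation: I_D = ½ k_n V_ov² = 0.5 × 6.92 × 0.504² = 0.879 mA, giving V_DS = V_DD − I_D R_D = 4.78 − 0.879 × 10.5 = -4.45 V.
But -4.45 V < V_ov = 0.504 V, so the device is actually in triode.
In triode I_D = k_n[V_ov V_DS − ½ V_DS²] and I_D = (V_DD − V_DS)/R_D. Equating: 36.3 V_DS² − 37.62 V_DS + 4.78 = 0, giving V_DS = 0.148 V (the root below V_ov).
I_D = (4.78 − 0.148) / 10.5 = 0.441 mA.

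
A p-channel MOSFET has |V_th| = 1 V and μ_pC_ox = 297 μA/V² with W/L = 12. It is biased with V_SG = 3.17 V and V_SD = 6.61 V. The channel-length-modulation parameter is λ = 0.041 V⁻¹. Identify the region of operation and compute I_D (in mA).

Saturation; I_D = 10.7 mA

k_p = μ_pC_ox · (W/L) = 3.564 mA/V².
V_ov = V_SG − |V_th| = 3.17 − 1 = 2.17 V.
Since V_SD = 6.61 V ≥ V_ov = 2.17 V, the device is in saturation.
I_D = ½ k_p V_ov² (1 + λ V_SD) = 0.5 × 3.564 × 2.17² × (1 + 0.041 × 6.61) = 10.7 mA.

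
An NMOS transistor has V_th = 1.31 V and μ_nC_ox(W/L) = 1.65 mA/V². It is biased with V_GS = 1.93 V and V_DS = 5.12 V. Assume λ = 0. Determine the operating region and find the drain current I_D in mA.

Saturation; I_D = 0.317 mA

V_ov = V_GS − V_th = 1.93 − 1.31 = 0.62 V.
Since V_DS = 5.12 V ≥ V_ov = 0.62 V, the device is in saturation.
I_D = ½ k_n V_ov² = 0.5 × 1.65 × 0.62² = 0.317 mA.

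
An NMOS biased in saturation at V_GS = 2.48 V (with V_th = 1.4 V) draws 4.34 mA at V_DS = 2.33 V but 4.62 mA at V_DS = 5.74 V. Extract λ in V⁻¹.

λ = 0.0198 V⁻¹

With V_GS fixed, I_D ∝ (1 + λ V_DS) in saturation, so I_D2/I_D1 = (1 + λ V_DS2)/(1 + λ V_DS1).
4.62/4.34 = 1.065 = (1 + 5.74 λ)/(1 + 2.33 λ).
Solving: λ (I_D1 V_DS2 − I_D2 V_DS1) = I_D2 − I_D1, so λ = (4.62 − 4.34) / (4.34 × 5.74 − 4.62 × 2.33) = 0.28 / 14.1 = 0.0198 V⁻¹.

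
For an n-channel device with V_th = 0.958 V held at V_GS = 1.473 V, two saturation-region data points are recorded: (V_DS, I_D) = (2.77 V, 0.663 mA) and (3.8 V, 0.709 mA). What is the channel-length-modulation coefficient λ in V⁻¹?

With V_GS fixed, I_D ∝ (1 + λ V_DS) in saturation, so I_D2/I_D1 = (1 + λ V_DS2)/(1 + λ V_DS1).
0.709/0.663 = 1.069 = (1 + 3.8 λ)/(1 + 2.77 λ).
Solving: λ (I_D1 V_DS2 − I_D2 V_DS1) = I_D2 − I_D1, so λ = (0.709 − 0.663) / (0.663 × 3.8 − 0.709 × 2.77) = 0.046 / 0.555 = 0.0828 V⁻¹.

λ = 0.0828 V⁻¹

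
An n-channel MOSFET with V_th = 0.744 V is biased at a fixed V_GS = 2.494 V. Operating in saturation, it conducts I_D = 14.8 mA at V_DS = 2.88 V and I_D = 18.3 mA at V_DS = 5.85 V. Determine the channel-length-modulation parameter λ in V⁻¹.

With V_GS fixed, I_D ∝ (1 + λ V_DS) in saturation, so I_D2/I_D1 = (1 + λ V_DS2)/(1 + λ V_DS1).
18.3/14.8 = 1.236 = (1 + 5.85 λ)/(1 + 2.88 λ).
Solving: λ (I_D1 V_DS2 − I_D2 V_DS1) = I_D2 − I_D1, so λ = (18.3 − 14.8) / (14.8 × 5.85 − 18.3 × 2.88) = 3.5 / 33.9 = 0.103 V⁻¹.

λ = 0.103 V⁻¹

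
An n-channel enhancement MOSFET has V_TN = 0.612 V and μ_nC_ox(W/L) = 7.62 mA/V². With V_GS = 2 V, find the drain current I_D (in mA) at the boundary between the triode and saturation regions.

I_D = 7.34 mA

At the boundary V_DS = V_ov = V_GS − V_TN = 2 − 0.612 = 1.39 V.
I_D = ½ k_n V_ov² = 0.5 × 7.62 × 1.39² = 7.34 mA.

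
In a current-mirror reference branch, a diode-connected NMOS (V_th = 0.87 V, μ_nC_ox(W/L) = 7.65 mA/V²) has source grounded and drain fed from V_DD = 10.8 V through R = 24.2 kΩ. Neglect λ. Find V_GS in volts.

With gate tied to drain, V_GS = V_DS ≥ V_GS − V_th, so the device is in saturation.
KCL at the drain: ½ k_n (V_GS − V_th)² = (V_DD − V_GS)/R.
Let x = V_GS − 0.87. Then 92.6 x² + x − 9.93 = 0, giving x = 0.322 V (positive root), so V_GS = 1.19 V.
I_D = (V_DD − V_GS)/R = (10.8 − 1.19) / 24.2 = 0.397 mA.

V_GS = 1.19 V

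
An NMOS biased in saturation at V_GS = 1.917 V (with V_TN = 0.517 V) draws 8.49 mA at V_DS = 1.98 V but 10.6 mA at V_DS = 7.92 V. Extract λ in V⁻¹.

With V_GS fixed, I_D ∝ (1 + λ V_DS) in saturation, so I_D2/I_D1 = (1 + λ V_DS2)/(1 + λ V_DS1).
10.6/8.49 = 1.249 = (1 + 7.92 λ)/(1 + 1.98 λ).
Solving: λ (I_D1 V_DS2 − I_D2 V_DS1) = I_D2 − I_D1, so λ = (10.6 − 8.49) / (8.49 × 7.92 − 10.6 × 1.98) = 2.11 / 46.3 = 0.0456 V⁻¹.

λ = 0.0456 V⁻¹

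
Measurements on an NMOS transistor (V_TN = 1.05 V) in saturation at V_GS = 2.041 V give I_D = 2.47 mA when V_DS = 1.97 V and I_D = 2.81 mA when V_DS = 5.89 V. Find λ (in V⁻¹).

With V_GS fixed, I_D ∝ (1 + λ V_DS) in saturation, so I_D2/I_D1 = (1 + λ V_DS2)/(1 + λ V_DS1).
2.81/2.47 = 1.138 = (1 + 5.89 λ)/(1 + 1.97 λ).
Solving: λ (I_D1 V_DS2 − I_D2 V_DS1) = I_D2 − I_D1, so λ = (2.81 − 2.47) / (2.47 × 5.89 − 2.81 × 1.97) = 0.34 / 9.01 = 0.0377 V⁻¹.

λ = 0.0377 V⁻¹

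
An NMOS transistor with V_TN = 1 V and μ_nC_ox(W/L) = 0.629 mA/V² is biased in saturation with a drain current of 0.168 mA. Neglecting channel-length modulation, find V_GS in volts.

In saturation I_D = ½ k_n (V_GS − V_TN)², so V_GS − V_TN = √(2 I_D / k_n) = √(2 × 0.168 / 0.629) = 0.731 V.
V_GS = 1 + 0.731 = 1.73 V.

V_GS = 1.73 V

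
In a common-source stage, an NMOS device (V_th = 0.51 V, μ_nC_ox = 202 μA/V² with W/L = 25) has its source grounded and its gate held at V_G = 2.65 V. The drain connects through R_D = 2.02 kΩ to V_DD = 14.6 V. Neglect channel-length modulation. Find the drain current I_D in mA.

V_GS = V_G = 2.65 V, so V_ov = 2.65 − 0.51 = 2.14 V.
k_n = μ_nC_ox · (W/L) = 5.05 mA/V².
Assume saturation: I_D = ½ k_n V_ov² = 0.5 × 5.05 × 2.14² = 11.6 mA, giving V_DS = V_DD − I_D R_D = 14.6 − 11.6 × 2.02 = -8.76 V.
But -8.76 V < V_ov = 2.14 V, so the device is actually in triode.
In triode I_D = k_n[V_ov V_DS − ½ V_DS²] and I_D = (V_DD − V_DS)/R_D. Equating: 5.1 V_DS² − 22.83 V_DS + 14.6 = 0, giving V_DS = 0.773 V (the root below V_ov).
I_D = (14.6 − 0.773) / 2.02 = 6.85 mA.

I_D = 6.85 mA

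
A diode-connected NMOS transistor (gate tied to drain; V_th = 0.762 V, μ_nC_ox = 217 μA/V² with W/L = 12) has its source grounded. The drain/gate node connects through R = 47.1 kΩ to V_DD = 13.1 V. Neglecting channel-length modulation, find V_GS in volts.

With gate tied to drain, V_GS = V_DS ≥ V_GS − V_th, so the device is in saturation.
k_n = μ_nC_ox · (W/L) = 2.604 mA/V².
KCL at the drain: ½ k_n (V_GS − V_th)² = (V_DD − V_GS)/R.
Let x = V_GS − 0.762. Then 61.3 x² + x − 12.34 = 0, giving x = 0.44 V (positive root), so V_GS = 1.2 V.
I_D = (V_DD − V_GS)/R = (13.1 − 1.2) / 47.1 = 0.253 mA.

V_GS = 1.20 V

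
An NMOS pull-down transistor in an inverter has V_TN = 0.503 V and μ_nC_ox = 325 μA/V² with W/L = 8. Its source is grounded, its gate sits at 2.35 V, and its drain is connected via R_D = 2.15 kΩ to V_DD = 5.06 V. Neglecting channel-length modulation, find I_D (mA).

I_D = 2.12 mA

V_GS = V_G = 2.35 V, so V_ov = 2.35 − 0.503 = 1.85 V.
k_n = μ_nC_ox · (W/L) = 2.6 mA/V².
Assume saturation: I_D = ½ k_n V_ov² = 0.5 × 2.6 × 1.85² = 4.43 mA, giving V_DS = V_DD − I_D R_D = 5.06 − 4.43 × 2.15 = -4.47 V.
But -4.47 V < V_ov = 1.85 V, so the device is actually in triode.
In triode I_D = k_n[V_ov V_DS − ½ V_DS²] and I_D = (V_DD − V_DS)/R_D. Equating: 2.79 V_DS² − 11.32 V_DS + 5.06 = 0, giving V_DS = 0.511 V (the root below V_ov).
I_D = (5.06 − 0.511) / 2.15 = 2.12 mA.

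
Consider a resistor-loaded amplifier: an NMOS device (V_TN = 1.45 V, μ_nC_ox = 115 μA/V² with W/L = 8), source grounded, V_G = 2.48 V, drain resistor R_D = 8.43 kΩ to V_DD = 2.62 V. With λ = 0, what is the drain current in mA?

I_D = 0.270 mA

V_GS = V_G = 2.48 V, so V_ov = 2.48 − 1.45 = 1.03 V.
k_n = μ_nC_ox · (W/L) = 0.92 mA/V².
Assume saturation: I_D = ½ k_n V_ov² = 0.5 × 0.92 × 1.03² = 0.488 mA, giving V_DS = V_DD − I_D R_D = 2.62 − 0.488 × 8.43 = -1.49 V.
But -1.49 V < V_ov = 1.03 V, so the device is actually in triode.
In triode I_D = k_n[V_ov V_DS − ½ V_DS²] and I_D = (V_DD − V_DS)/R_D. Equating: 3.88 V_DS² − 8.988 V_DS + 2.62 = 0, giving V_DS = 0.342 V (the root below V_ov).
I_D = (2.62 − 0.342) / 8.43 = 0.27 mA.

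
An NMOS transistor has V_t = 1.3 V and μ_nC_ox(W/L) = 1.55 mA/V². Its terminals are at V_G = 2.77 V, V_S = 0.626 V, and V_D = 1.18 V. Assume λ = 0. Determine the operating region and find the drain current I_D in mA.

V_GS = V_G − V_S = 2.77 − 0.626 = 2.14 V; V_DS = V_D − V_S = 1.18 − 0.626 = 0.554 V.
V_ov = V_GS − V_t = 2.14 − 1.3 = 0.844 V.
Since V_DS = 0.554 V < V_ov = 0.844 V, the device is in the triode region.
I_D = k_n [V_ov · V_DS − ½ V_DS²] = 1.55 × [0.844 × 0.554 − 0.5 × 0.554²] = 0.487 mA.

Triode; I_D = 0.487 mA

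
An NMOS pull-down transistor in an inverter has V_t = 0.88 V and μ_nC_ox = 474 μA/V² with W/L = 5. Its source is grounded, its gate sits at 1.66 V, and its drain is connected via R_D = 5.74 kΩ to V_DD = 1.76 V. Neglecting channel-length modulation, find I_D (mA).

V_GS = V_G = 1.66 V, so V_ov = 1.66 − 0.88 = 0.78 V.
k_n = μ_nC_ox · (W/L) = 2.37 mA/V².
Assume saturation: I_D = ½ k_n V_ov² = 0.5 × 2.37 × 0.78² = 0.721 mA, giving V_DS = V_DD − I_D R_D = 1.76 − 0.721 × 5.74 = -2.38 V.
But -2.38 V < V_ov = 0.78 V, so the device is actually in triode.
In triode I_D = k_n[V_ov V_DS − ½ V_DS²] and I_D = (V_DD − V_DS)/R_D. Equating: 6.8 V_DS² − 11.61 V_DS + 1.76 = 0, giving V_DS = 0.168 V (the root below V_ov).
I_D = (1.76 − 0.168) / 5.74 = 0.277 mA.

I_D = 0.277 mA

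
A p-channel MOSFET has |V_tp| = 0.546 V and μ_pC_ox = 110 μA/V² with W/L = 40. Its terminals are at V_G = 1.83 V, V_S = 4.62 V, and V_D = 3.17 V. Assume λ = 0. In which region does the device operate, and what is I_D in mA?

Triode; I_D = 9.69 mA

V_SG = V_S − V_G = 4.62 − 1.83 = 2.79 V; V_SD = V_S − V_D = 4.62 − 3.17 = 1.45 V.
k_p = μ_pC_ox · (W/L) = 4.4 mA/V².
V_ov = V_SG − |V_tp| = 2.79 − 0.546 = 2.24 V.
Since V_SD = 1.45 V < V_ov = 2.24 V, the device is in the triode region.
I_D = k_p [V_ov · V_SD − ½ V_SD²] = 4.4 × [2.24 × 1.45 − 0.5 × 1.45²] = 9.69 mA.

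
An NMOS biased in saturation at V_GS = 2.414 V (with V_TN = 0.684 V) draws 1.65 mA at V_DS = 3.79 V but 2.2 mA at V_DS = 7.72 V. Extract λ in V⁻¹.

With V_GS fixed, I_D ∝ (1 + λ V_DS) in saturation, so I_D2/I_D1 = (1 + λ V_DS2)/(1 + λ V_DS1).
2.2/1.65 = 1.333 = (1 + 7.72 λ)/(1 + 3.79 λ).
Solving: λ (I_D1 V_DS2 − I_D2 V_DS1) = I_D2 − I_D1, so λ = (2.2 − 1.65) / (1.65 × 7.72 − 2.2 × 3.79) = 0.55 / 4.4 = 0.125 V⁻¹.

λ = 0.125 V⁻¹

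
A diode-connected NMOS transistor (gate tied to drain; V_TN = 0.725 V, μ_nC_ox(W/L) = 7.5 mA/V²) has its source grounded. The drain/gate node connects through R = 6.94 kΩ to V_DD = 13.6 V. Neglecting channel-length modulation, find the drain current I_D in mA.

I_D = 1.76 mA

With gate tied to drain, V_GS = V_DS ≥ V_GS − V_TN, so the device is in saturation.
KCL at the drain: ½ k_n (V_GS − V_TN)² = (V_DD − V_GS)/R.
Let x = V_GS − 0.725. Then 26 x² + x − 12.88 = 0, giving x = 0.684 V (positive root), so V_GS = 1.41 V.
I_D = (V_DD − V_GS)/R = (13.6 − 1.41) / 6.94 = 1.76 mA.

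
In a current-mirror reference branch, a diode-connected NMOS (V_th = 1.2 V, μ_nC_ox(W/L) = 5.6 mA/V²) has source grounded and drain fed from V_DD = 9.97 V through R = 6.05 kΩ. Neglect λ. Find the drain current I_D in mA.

I_D = 1.34 mA

With gate tied to drain, V_GS = V_DS ≥ V_GS − V_th, so the device is in saturation.
KCL at the drain: ½ k_n (V_GS − V_th)² = (V_DD − V_GS)/R.
Let x = V_GS − 1.2. Then 16.9 x² + x − 8.77 = 0, giving x = 0.691 V (positive root), so V_GS = 1.89 V.
I_D = (V_DD − V_GS)/R = (9.97 − 1.89) / 6.05 = 1.34 mA.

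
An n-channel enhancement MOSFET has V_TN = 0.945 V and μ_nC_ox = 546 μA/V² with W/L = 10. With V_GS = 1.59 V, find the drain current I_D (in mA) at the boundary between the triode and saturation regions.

I_D = 1.14 mA

At the boundary V_DS = V_ov = V_GS − V_TN = 1.59 − 0.945 = 0.645 V.
k_n = μ_nC_ox · (W/L) = 5.46 mA/V².
I_D = ½ k_n V_ov² = 0.5 × 5.46 × 0.645² = 1.14 mA.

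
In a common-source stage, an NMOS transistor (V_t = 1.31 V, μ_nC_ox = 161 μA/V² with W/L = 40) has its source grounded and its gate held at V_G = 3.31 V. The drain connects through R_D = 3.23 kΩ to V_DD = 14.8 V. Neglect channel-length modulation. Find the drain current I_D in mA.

I_D = 4.46 mA

V_GS = V_G = 3.31 V, so V_ov = 3.31 − 1.31 = 2 V.
k_n = μ_nC_ox · (W/L) = 6.44 mA/V².
Assume saturation: I_D = ½ k_n V_ov² = 0.5 × 6.44 × 2² = 12.9 mA, giving V_DS = V_DD − I_D R_D = 14.8 − 12.9 × 3.23 = -26.8 V.
But -26.8 V < V_ov = 2 V, so the device is actually in triode.
In triode I_D = k_n[V_ov V_DS − ½ V_DS²] and I_D = (V_DD − V_DS)/R_D. Equating: 10.4 V_DS² − 42.6 V_DS + 14.8 = 0, giving V_DS = 0.383 V (the root below V_ov).
I_D = (14.8 − 0.383) / 3.23 = 4.46 mA.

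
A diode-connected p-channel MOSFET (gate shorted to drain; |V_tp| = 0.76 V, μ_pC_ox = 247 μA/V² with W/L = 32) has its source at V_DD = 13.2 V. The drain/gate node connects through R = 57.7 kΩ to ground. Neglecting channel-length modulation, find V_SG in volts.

With gate tied to drain, V_SG = V_SD ≥ V_SG − |V_tp|, so the device is in saturation.
k_p = μ_pC_ox · (W/L) = 7.904 mA/V².
KCL at the drain: ½ k_p (V_SG − |V_tp|)² = (V_DD − V_SG)/R.
Let x = V_SG − 0.76. Then 228 x² + x − 12.44 = 0, giving x = 0.231 V (positive root), so V_SG = 0.991 V.
I_D = (V_DD − V_SG)/R = (13.2 − 0.991) / 57.7 = 0.212 mA.

V_SG = 0.991 V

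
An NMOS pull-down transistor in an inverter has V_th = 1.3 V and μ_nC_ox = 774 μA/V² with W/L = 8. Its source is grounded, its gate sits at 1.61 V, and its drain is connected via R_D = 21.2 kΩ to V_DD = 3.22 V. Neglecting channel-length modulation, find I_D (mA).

I_D = 0.148 mA

V_GS = V_G = 1.61 V, so V_ov = 1.61 − 1.3 = 0.31 V.
k_n = μ_nC_ox · (W/L) = 6.192 mA/V².
Assume saturation: I_D = ½ k_n V_ov² = 0.5 × 6.192 × 0.31² = 0.298 mA, giving V_DS = V_DD − I_D R_D = 3.22 − 0.298 × 21.2 = -3.09 V.
But -3.09 V < V_ov = 0.31 V, so the device is actually in triode.
In triode I_D = k_n[V_ov V_DS − ½ V_DS²] and I_D = (V_DD − V_DS)/R_D. Equating: 65.6 V_DS² − 41.69 V_DS + 3.22 = 0, giving V_DS = 0.09 V (the root below V_ov).
I_D = (3.22 − 0.09) / 21.2 = 0.148 mA.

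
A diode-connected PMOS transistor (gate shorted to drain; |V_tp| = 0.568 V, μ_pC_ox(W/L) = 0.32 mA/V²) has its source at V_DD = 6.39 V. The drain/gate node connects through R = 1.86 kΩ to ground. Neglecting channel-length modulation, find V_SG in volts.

With gate tied to drain, V_SG = V_SD ≥ V_SG − |V_tp|, so the device is in saturation.
KCL at the drain: ½ k_p (V_SG − |V_tp|)² = (V_DD − V_SG)/R.
Let x = V_SG − 0.568. Then 0.298 x² + x − 5.822 = 0, giving x = 3.05 V (positive root), so V_SG = 3.62 V.
I_D = (V_DD − V_SG)/R = (6.39 − 3.62) / 1.86 = 1.49 mA.

V_SG = 3.62 V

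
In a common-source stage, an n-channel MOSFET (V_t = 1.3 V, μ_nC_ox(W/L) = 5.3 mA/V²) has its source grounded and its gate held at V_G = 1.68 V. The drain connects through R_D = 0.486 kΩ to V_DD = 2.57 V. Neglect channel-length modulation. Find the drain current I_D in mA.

I_D = 0.383 mA

V_GS = V_G = 1.68 V, so V_ov = 1.68 − 1.3 = 0.38 V.
Assume saturation: I_D = ½ k_n V_ov² = 0.5 × 5.3 × 0.38² = 0.383 mA, giving V_DS = V_DD − I_D R_D = 2.57 − 0.383 × 0.486 = 2.38 V.
V_DS = 2.38 V ≥ V_ov = 0.38 V, confirming saturation.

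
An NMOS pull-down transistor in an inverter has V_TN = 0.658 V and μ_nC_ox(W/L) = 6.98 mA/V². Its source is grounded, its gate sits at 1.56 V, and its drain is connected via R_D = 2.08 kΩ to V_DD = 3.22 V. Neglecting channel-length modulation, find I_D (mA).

V_GS = V_G = 1.56 V, so V_ov = 1.56 − 0.658 = 0.902 V.
Assume saturation: I_D = ½ k_n V_ov² = 0.5 × 6.98 × 0.902² = 2.84 mA, giving V_DS = V_DD − I_D R_D = 3.22 − 2.84 × 2.08 = -2.69 V.
But -2.69 V < V_ov = 0.902 V, so the device is actually in triode.
In triode I_D = k_n[V_ov V_DS − ½ V_DS²] and I_D = (V_DD − V_DS)/R_D. Equating: 7.26 V_DS² − 14.1 V_DS + 3.22 = 0, giving V_DS = 0.264 V (the root below V_ov).
I_D = (3.22 − 0.264) / 2.08 = 1.42 mA.

I_D = 1.42 mA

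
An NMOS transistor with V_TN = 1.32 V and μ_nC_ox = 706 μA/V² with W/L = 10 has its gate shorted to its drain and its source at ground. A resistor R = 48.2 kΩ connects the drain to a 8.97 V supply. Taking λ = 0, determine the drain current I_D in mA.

With gate tied to drain, V_GS = V_DS ≥ V_GS − V_TN, so the device is in saturation.
k_n = μ_nC_ox · (W/L) = 7.06 mA/V².
KCL at the drain: ½ k_n (V_GS − V_TN)² = (V_DD − V_GS)/R.
Let x = V_GS − 1.32. Then 170 x² + x − 7.65 = 0, giving x = 0.209 V (positive root), so V_GS = 1.53 V.
I_D = (V_DD − V_GS)/R = (8.97 − 1.53) / 48.2 = 0.154 mA.

I_D = 0.154 mA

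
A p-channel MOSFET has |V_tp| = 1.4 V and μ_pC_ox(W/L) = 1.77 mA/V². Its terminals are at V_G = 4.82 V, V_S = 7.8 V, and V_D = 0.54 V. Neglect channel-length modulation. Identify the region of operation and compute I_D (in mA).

Saturation; I_D = 2.21 mA

V_SG = V_S − V_G = 7.8 − 4.82 = 2.98 V; V_SD = V_S − V_D = 7.8 − 0.54 = 7.26 V.
V_ov = V_SG − |V_tp| = 2.98 − 1.4 = 1.58 V.
Since V_SD = 7.26 V ≥ V_ov = 1.58 V, the device is in saturation.
I_D = ½ k_p V_ov² = 0.5 × 1.77 × 1.58² = 2.21 mA.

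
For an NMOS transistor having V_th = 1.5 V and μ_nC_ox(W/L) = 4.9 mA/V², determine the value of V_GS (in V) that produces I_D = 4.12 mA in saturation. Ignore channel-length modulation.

In saturation I_D = ½ k_n (V_GS − V_th)², so V_GS − V_th = √(2 I_D / k_n) = √(2 × 4.12 / 4.9) = 1.3 V.
V_GS = 1.5 + 1.3 = 2.8 V.

V_GS = 2.80 V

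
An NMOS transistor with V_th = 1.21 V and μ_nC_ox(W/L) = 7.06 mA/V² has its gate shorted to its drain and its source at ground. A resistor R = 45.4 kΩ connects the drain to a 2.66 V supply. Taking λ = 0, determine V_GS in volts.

With gate tied to drain, V_GS = V_DS ≥ V_GS − V_th, so the device is in saturation.
KCL at the drain: ½ k_n (V_GS − V_th)² = (V_DD − V_GS)/R.
Let x = V_GS − 1.21. Then 160 x² + x − 1.45 = 0, giving x = 0.0921 V (positive root), so V_GS = 1.3 V.
I_D = (V_DD − V_GS)/R = (2.66 − 1.3) / 45.4 = 0.0299 mA.

V_GS = 1.30 V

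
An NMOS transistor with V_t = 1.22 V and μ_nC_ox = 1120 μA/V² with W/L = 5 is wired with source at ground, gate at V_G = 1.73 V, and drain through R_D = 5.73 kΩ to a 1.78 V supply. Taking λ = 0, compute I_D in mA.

V_GS = V_G = 1.73 V, so V_ov = 1.73 − 1.22 = 0.51 V.
k_n = μ_nC_ox · (W/L) = 5.6 mA/V².
Assume saturation: I_D = ½ k_n V_ov² = 0.5 × 5.6 × 0.51² = 0.728 mA, giving V_DS = V_DD − I_D R_D = 1.78 − 0.728 × 5.73 = -2.39 V.
But -2.39 V < V_ov = 0.51 V, so the device is actually in triode.
In triode I_D = k_n[V_ov V_DS − ½ V_DS²] and I_D = (V_DD − V_DS)/R_D. Equating: 16 V_DS² − 17.36 V_DS + 1.78 = 0, giving V_DS = 0.115 V (the root below V_ov).
I_D = (1.78 − 0.115) / 5.73 = 0.291 mA.

I_D = 0.291 mA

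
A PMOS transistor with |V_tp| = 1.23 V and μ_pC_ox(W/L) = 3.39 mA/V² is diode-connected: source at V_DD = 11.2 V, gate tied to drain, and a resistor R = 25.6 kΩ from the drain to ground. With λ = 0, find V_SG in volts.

V_SG = 1.70 V

With gate tied to drain, V_SG = V_SD ≥ V_SG − |V_tp|, so the device is in saturation.
KCL at the drain: ½ k_p (V_SG − |V_tp|)² = (V_DD − V_SG)/R.
Let x = V_SG − 1.23. Then 43.4 x² + x − 9.97 = 0, giving x = 0.468 V (positive root), so V_SG = 1.7 V.
I_D = (V_DD − V_SG)/R = (11.2 − 1.7) / 25.6 = 0.371 mA.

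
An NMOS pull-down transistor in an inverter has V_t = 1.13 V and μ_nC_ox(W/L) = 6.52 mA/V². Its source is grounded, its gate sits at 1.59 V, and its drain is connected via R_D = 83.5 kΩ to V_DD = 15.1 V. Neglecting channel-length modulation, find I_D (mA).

V_GS = V_G = 1.59 V, so V_ov = 1.59 − 1.13 = 0.46 V.
Assume saturation: I_D = ½ k_n V_ov² = 0.5 × 6.52 × 0.46² = 0.69 mA, giving V_DS = V_DD − I_D R_D = 15.1 − 0.69 × 83.5 = -42.5 V.
But -42.5 V < V_ov = 0.46 V, so the device is actually in triode.
In triode I_D = k_n[V_ov V_DS − ½ V_DS²] and I_D = (V_DD − V_DS)/R_D. Equating: 272 V_DS² − 251.4 V_DS + 15.1 = 0, giving V_DS = 0.0646 V (the root below V_ov).
I_D = (15.1 − 0.0646) / 83.5 = 0.18 mA.

I_D = 0.180 mA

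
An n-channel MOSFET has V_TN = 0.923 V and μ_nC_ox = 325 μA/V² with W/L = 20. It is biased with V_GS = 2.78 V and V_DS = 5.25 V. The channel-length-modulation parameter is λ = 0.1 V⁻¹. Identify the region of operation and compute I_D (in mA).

Saturation; I_D = 17.1 mA

k_n = μ_nC_ox · (W/L) = 6.5 mA/V².
V_ov = V_GS − V_TN = 2.78 − 0.923 = 1.86 V.
Since V_DS = 5.25 V ≥ V_ov = 1.86 V, the device is in saturation.
I_D = ½ k_n V_ov² (1 + λ V_DS) = 0.5 × 6.5 × 1.86² × (1 + 0.1 × 5.25) = 17.1 mA.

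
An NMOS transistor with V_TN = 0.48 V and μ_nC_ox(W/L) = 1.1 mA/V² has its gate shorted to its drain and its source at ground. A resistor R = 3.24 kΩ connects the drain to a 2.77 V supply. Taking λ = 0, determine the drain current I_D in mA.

With gate tied to drain, V_GS = V_DS ≥ V_GS − V_TN, so the device is in saturation.
KCL at the drain: ½ k_n (V_GS − V_TN)² = (V_DD − V_GS)/R.
Let x = V_GS − 0.48. Then 1.78 x² + x − 2.29 = 0, giving x = 0.887 V (positive root), so V_GS = 1.37 V.
I_D = (V_DD − V_GS)/R = (2.77 − 1.37) / 3.24 = 0.433 mA.

I_D = 0.433 mA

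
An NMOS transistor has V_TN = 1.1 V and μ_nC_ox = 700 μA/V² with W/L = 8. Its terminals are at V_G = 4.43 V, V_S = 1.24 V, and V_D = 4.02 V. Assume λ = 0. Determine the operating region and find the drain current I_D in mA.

Saturation; I_D = 12.2 mA

V_GS = V_G − V_S = 4.43 − 1.24 = 3.19 V; V_DS = V_D − V_S = 4.02 − 1.24 = 2.78 V.
k_n = μ_nC_ox · (W/L) = 5.6 mA/V².
V_ov = V_GS − V_TN = 3.19 − 1.1 = 2.09 V.
Since V_DS = 2.78 V ≥ V_ov = 2.09 V, the device is in saturation.
I_D = ½ k_n V_ov² = 0.5 × 5.6 × 2.09² = 12.2 mA.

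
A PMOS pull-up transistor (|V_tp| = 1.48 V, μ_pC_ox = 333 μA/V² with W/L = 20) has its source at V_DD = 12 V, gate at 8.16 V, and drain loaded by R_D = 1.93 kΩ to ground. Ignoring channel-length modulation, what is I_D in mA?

V_SG = V_DD − V_G = 12 − 8.16 = 3.84 V, so V_ov = 3.84 − 1.48 = 2.36 V.
k_p = μ_pC_ox · (W/L) = 6.66 mA/V².
Assume saturation: I_D = ½ k_p V_ov² = 0.5 × 6.66 × 2.36² = 18.5 mA, giving V_SD = V_DD − I_D R_D = 12 − 18.5 × 1.93 = -23.8 V.
But -23.8 V < V_ov = 2.36 V, so the device is actually in triode.
In triode I_D = k_p[V_ov V_SD − ½ V_SD²] and I_D = (V_DD − V_SD)/R_D. Equating: 6.43 V_SD² − 31.33 V_SD + 12 = 0, giving V_SD = 0.419 V (the root below V_ov).
I_D = (12 − 0.419) / 1.93 = 6 mA.

I_D = 6.00 mA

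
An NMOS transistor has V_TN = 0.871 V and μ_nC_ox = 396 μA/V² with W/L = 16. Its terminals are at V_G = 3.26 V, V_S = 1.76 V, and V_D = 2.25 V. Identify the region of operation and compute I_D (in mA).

V_GS = V_G − V_S = 3.26 − 1.76 = 1.5 V; V_DS = V_D − V_S = 2.25 − 1.76 = 0.49 V.
k_n = μ_nC_ox · (W/L) = 6.336 mA/V².
V_ov = V_GS − V_TN = 1.5 − 0.871 = 0.629 V.
Since V_DS = 0.49 V < V_ov = 0.629 V, the device is in the triode region.
I_D = k_n [V_ov · V_DS − ½ V_DS²] = 6.336 × [0.629 × 0.49 − 0.5 × 0.49²] = 1.19 mA.

Triode; I_D = 1.19 mA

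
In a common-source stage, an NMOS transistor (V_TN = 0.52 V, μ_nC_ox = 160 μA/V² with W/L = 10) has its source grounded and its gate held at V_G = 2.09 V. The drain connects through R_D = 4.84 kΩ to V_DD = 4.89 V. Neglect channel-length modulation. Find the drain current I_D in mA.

I_D = 0.923 mA

V_GS = V_G = 2.09 V, so V_ov = 2.09 − 0.52 = 1.57 V.
k_n = μ_nC_ox · (W/L) = 1.6 mA/V².
Assume saturation: I_D = ½ k_n V_ov² = 0.5 × 1.6 × 1.57² = 1.97 mA, giving V_DS = V_DD − I_D R_D = 4.89 − 1.97 × 4.84 = -4.65 V.
But -4.65 V < V_ov = 1.57 V, so the device is actually in triode.
In triode I_D = k_n[V_ov V_DS − ½ V_DS²] and I_D = (V_DD − V_DS)/R_D. Equating: 3.87 V_DS² − 13.16 V_DS + 4.89 = 0, giving V_DS = 0.425 V (the root below V_ov).
I_D = (4.89 − 0.425) / 4.84 = 0.923 mA.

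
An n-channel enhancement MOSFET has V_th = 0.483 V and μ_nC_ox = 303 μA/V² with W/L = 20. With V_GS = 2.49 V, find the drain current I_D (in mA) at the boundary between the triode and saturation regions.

I_D = 12.2 mA

At the boundary V_DS = V_ov = V_GS − V_th = 2.49 − 0.483 = 2.01 V.
k_n = μ_nC_ox · (W/L) = 6.06 mA/V².
I_D = ½ k_n V_ov² = 0.5 × 6.06 × 2.01² = 12.2 mA.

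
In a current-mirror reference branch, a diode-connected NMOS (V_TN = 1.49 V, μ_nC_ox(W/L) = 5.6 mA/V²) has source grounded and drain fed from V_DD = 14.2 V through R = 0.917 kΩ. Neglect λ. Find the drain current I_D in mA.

I_D = 11.6 mA

With gate tied to drain, V_GS = V_DS ≥ V_GS − V_TN, so the device is in saturation.
KCL at the drain: ½ k_n (V_GS − V_TN)² = (V_DD − V_GS)/R.
Let x = V_GS − 1.49. Then 2.57 x² + x − 12.71 = 0, giving x = 2.04 V (positive root), so V_GS = 3.53 V.
I_D = (V_DD − V_GS)/R = (14.2 − 3.53) / 0.917 = 11.6 mA.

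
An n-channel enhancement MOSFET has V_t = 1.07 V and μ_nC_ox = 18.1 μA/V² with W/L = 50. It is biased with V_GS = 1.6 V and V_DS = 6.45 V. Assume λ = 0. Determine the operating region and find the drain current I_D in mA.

Saturation; I_D = 0.127 mA

k_n = μ_nC_ox · (W/L) = 0.905 mA/V².
V_ov = V_GS − V_t = 1.6 − 1.07 = 0.53 V.
Since V_DS = 6.45 V ≥ V_ov = 0.53 V, the device is in saturation.
I_D = ½ k_n V_ov² = 0.5 × 0.905 × 0.53² = 0.127 mA.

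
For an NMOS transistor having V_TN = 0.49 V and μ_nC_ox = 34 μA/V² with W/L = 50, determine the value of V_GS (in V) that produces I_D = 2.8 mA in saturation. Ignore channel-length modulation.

k_n = μ_nC_ox · (W/L) = 1.7 mA/V².
In saturation I_D = ½ k_n (V_GS − V_TN)², so V_GS − V_TN = √(2 I_D / k_n) = √(2 × 2.8 / 1.7) = 1.81 V.
V_GS = 0.49 + 1.81 = 2.3 V.

V_GS = 2.30 V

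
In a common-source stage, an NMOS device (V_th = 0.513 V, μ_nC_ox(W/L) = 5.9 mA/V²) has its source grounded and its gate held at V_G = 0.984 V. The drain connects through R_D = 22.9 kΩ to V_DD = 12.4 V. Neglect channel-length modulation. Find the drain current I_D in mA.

V_GS = V_G = 0.984 V, so V_ov = 0.984 − 0.513 = 0.471 V.
Assume saturation: I_D = ½ k_n V_ov² = 0.5 × 5.9 × 0.471² = 0.654 mA, giving V_DS = V_DD − I_D R_D = 12.4 − 0.654 × 22.9 = -2.59 V.
But -2.59 V < V_ov = 0.471 V, so the device is actually in triode.
In triode I_D = k_n[V_ov V_DS − ½ V_DS²] and I_D = (V_DD − V_DS)/R_D. Equating: 67.6 V_DS² − 64.64 V_DS + 12.4 = 0, giving V_DS = 0.266 V (the root below V_ov).
I_D = (12.4 − 0.266) / 22.9 = 0.53 mA.

I_D = 0.530 mA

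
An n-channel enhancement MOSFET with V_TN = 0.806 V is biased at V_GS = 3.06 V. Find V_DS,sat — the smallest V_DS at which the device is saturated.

The boundary between triode and saturation is V_DS = V_GS − V_TN = V_ov.
V_ov = 3.06 − 0.806 = 2.25 V.

V_DS,sat = 2.25 V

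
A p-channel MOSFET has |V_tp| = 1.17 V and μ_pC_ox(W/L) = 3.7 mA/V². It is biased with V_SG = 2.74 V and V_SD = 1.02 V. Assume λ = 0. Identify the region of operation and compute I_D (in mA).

Triode; I_D = 4.00 mA

V_ov = V_SG − |V_tp| = 2.74 − 1.17 = 1.57 V.
Since V_SD = 1.02 V < V_ov = 1.57 V, the device is in the triode region.
I_D = k_p [V_ov · V_SD − ½ V_SD²] = 3.7 × [1.57 × 1.02 − 0.5 × 1.02²] = 4 mA.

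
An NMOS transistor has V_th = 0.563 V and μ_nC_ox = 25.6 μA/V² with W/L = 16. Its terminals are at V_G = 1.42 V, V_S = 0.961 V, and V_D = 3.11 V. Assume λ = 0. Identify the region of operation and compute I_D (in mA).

Cutoff; I_D = 0 mA

V_GS = V_G − V_S = 1.42 − 0.961 = 0.459 V; V_DS = V_D − V_S = 3.11 − 0.961 = 2.15 V.
V_GS = 0.459 V < V_th = 0.563 V, so the transistor is in cutoff.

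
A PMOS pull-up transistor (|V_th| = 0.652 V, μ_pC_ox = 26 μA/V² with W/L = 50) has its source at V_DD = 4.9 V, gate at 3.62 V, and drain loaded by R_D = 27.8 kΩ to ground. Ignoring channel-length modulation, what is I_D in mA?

V_SG = V_DD − V_G = 4.9 − 3.62 = 1.28 V, so V_ov = 1.28 − 0.652 = 0.628 V.
k_p = μ_pC_ox · (W/L) = 1.3 mA/V².
Assume saturation: I_D = ½ k_p V_ov² = 0.5 × 1.3 × 0.628² = 0.256 mA, giving V_SD = V_DD − I_D R_D = 4.9 − 0.256 × 27.8 = -2.23 V.
But -2.23 V < V_ov = 0.628 V, so the device is actually in triode.
In triode I_D = k_p[V_ov V_SD − ½ V_SD²] and I_D = (V_DD − V_SD)/R_D. Equating: 18.1 V_SD² − 23.7 V_SD + 4.9 = 0, giving V_SD = 0.257 V (the root below V_ov).
I_D = (4.9 − 0.257) / 27.8 = 0.167 mA.

I_D = 0.167 mA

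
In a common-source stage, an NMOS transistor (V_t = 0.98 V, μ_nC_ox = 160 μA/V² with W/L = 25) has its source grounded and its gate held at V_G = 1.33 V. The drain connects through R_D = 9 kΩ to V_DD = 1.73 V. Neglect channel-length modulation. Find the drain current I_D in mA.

I_D = 0.174 mA

V_GS = V_G = 1.33 V, so V_ov = 1.33 − 0.98 = 0.35 V.
k_n = μ_nC_ox · (W/L) = 4 mA/V².
Assume saturation: I_D = ½ k_n V_ov² = 0.5 × 4 × 0.35² = 0.245 mA, giving V_DS = V_DD − I_D R_D = 1.73 − 0.245 × 9 = -0.475 V.
But -0.475 V < V_ov = 0.35 V, so the device is actually in triode.
In triode I_D = k_n[V_ov V_DS − ½ V_DS²] and I_D = (V_DD − V_DS)/R_D. Equating: 18 V_DS² − 13.6 V_DS + 1.73 = 0, giving V_DS = 0.162 V (the root below V_ov).
I_D = (1.73 − 0.162) / 9 = 0.174 mA.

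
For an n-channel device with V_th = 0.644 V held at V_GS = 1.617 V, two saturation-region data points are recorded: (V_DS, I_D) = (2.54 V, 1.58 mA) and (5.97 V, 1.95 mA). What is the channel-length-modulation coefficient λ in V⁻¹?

With V_GS fixed, I_D ∝ (1 + λ V_DS) in saturation, so I_D2/I_D1 = (1 + λ V_DS2)/(1 + λ V_DS1).
1.95/1.58 = 1.234 = (1 + 5.97 λ)/(1 + 2.54 λ).
Solving: λ (I_D1 V_DS2 − I_D2 V_DS1) = I_D2 − I_D1, so λ = (1.95 − 1.58) / (1.58 × 5.97 − 1.95 × 2.54) = 0.37 / 4.48 = 0.0826 V⁻¹.

λ = 0.0826 V⁻¹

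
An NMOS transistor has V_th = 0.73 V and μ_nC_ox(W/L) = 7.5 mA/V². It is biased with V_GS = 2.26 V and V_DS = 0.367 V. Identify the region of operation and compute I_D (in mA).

Triode; I_D = 3.71 mA

V_ov = V_GS − V_th = 2.26 − 0.73 = 1.53 V.
Since V_DS = 0.367 V < V_ov = 1.53 V, the device is in the triode region.
I_D = k_n [V_ov · V_DS − ½ V_DS²] = 7.5 × [1.53 × 0.367 − 0.5 × 0.367²] = 3.71 mA.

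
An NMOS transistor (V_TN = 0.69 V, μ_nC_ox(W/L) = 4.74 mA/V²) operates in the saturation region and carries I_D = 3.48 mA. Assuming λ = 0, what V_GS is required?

V_GS = 1.90 V

In saturation I_D = ½ k_n (V_GS − V_TN)², so V_GS − V_TN = √(2 I_D / k_n) = √(2 × 3.48 / 4.74) = 1.21 V.
V_GS = 0.69 + 1.21 = 1.9 V.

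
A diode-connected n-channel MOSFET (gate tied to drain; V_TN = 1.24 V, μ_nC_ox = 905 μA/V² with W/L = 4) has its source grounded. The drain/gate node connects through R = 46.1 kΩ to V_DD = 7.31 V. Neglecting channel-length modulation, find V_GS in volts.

V_GS = 1.50 V

With gate tied to drain, V_GS = V_DS ≥ V_GS − V_TN, so the device is in saturation.
k_n = μ_nC_ox · (W/L) = 3.62 mA/V².
KCL at the drain: ½ k_n (V_GS − V_TN)² = (V_DD − V_GS)/R.
Let x = V_GS − 1.24. Then 83.4 x² + x − 6.07 = 0, giving x = 0.264 V (positive root), so V_GS = 1.5 V.
I_D = (V_DD − V_GS)/R = (7.31 − 1.5) / 46.1 = 0.126 mA.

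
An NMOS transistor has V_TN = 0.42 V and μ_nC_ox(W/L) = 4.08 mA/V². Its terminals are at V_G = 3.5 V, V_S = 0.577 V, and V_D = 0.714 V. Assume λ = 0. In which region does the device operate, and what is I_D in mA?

V_GS = V_G − V_S = 3.5 − 0.577 = 2.92 V; V_DS = V_D − V_S = 0.714 − 0.577 = 0.137 V.
V_ov = V_GS − V_TN = 2.92 − 0.42 = 2.5 V.
Since V_DS = 0.137 V < V_ov = 2.5 V, the device is in the triode region.
I_D = k_n [V_ov · V_DS − ½ V_DS²] = 4.08 × [2.5 × 0.137 − 0.5 × 0.137²] = 1.36 mA.

Triode; I_D = 1.36 mA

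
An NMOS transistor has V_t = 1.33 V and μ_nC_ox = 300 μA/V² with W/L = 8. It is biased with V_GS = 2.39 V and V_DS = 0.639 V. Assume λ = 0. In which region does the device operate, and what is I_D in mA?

k_n = μ_nC_ox · (W/L) = 2.4 mA/V².
V_ov = V_GS − V_t = 2.39 − 1.33 = 1.06 V.
Since V_DS = 0.639 V < V_ov = 1.06 V, the device is in the triode region.
I_D = k_n [V_ov · V_DS − ½ V_DS²] = 2.4 × [1.06 × 0.639 − 0.5 × 0.639²] = 1.14 mA.

Triode; I_D = 1.14 mA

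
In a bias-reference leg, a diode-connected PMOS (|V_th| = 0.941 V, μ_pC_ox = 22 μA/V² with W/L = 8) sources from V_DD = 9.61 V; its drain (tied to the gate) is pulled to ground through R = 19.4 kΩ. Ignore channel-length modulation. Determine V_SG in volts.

V_SG = 2.92 V

With gate tied to drain, V_SG = V_SD ≥ V_SG − |V_th|, so the device is in saturation.
k_p = μ_pC_ox · (W/L) = 0.176 mA/V².
KCL at the drain: ½ k_p (V_SG − |V_th|)² = (V_DD − V_SG)/R.
Let x = V_SG − 0.941. Then 1.71 x² + x − 8.669 = 0, giving x = 1.98 V (positive root), so V_SG = 2.92 V.
I_D = (V_DD − V_SG)/R = (9.61 − 2.92) / 19.4 = 0.345 mA.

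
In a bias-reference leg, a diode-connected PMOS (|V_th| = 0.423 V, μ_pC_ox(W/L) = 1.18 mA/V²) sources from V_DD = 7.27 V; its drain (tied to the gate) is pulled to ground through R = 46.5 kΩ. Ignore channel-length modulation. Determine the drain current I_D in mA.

With gate tied to drain, V_SG = V_SD ≥ V_SG − |V_th|, so the device is in saturation.
KCL at the drain: ½ k_p (V_SG − |V_th|)² = (V_DD − V_SG)/R.
Let x = V_SG − 0.423. Then 27.4 x² + x − 6.847 = 0, giving x = 0.482 V (positive root), so V_SG = 0.905 V.
I_D = (V_DD − V_SG)/R = (7.27 − 0.905) / 46.5 = 0.137 mA.

I_D = 0.137 mA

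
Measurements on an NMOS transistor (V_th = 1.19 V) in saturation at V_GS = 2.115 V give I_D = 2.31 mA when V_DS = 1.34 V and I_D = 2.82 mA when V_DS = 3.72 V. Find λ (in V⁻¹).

With V_GS fixed, I_D ∝ (1 + λ V_DS) in saturation, so I_D2/I_D1 = (1 + λ V_DS2)/(1 + λ V_DS1).
2.82/2.31 = 1.221 = (1 + 3.72 λ)/(1 + 1.34 λ).
Solving: λ (I_D1 V_DS2 − I_D2 V_DS1) = I_D2 − I_D1, so λ = (2.82 − 2.31) / (2.31 × 3.72 − 2.82 × 1.34) = 0.51 / 4.81 = 0.106 V⁻¹.

λ = 0.106 V⁻¹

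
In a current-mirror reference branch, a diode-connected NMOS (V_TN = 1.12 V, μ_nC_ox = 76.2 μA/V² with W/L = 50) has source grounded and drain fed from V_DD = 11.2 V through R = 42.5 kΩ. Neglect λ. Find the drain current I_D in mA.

I_D = 0.229 mA

With gate tied to drain, V_GS = V_DS ≥ V_GS − V_TN, so the device is in saturation.
k_n = μ_nC_ox · (W/L) = 3.81 mA/V².
KCL at the drain: ½ k_n (V_GS − V_TN)² = (V_DD − V_GS)/R.
Let x = V_GS − 1.12. Then 81 x² + x − 10.08 = 0, giving x = 0.347 V (positive root), so V_GS = 1.47 V.
I_D = (V_DD − V_GS)/R = (11.2 − 1.47) / 42.5 = 0.229 mA.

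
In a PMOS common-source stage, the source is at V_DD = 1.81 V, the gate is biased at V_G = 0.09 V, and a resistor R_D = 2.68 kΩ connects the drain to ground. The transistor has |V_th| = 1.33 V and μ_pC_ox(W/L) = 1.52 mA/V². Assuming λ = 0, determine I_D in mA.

V_SG = V_DD − V_G = 1.81 − 0.09 = 1.72 V, so V_ov = 1.72 − 1.33 = 0.39 V.
Assume saturation: I_D = ½ k_p V_ov² = 0.5 × 1.52 × 0.39² = 0.116 mA, giving V_SD = V_DD − I_D R_D = 1.81 − 0.116 × 2.68 = 1.5 V.
V_SD = 1.5 V ≥ V_ov = 0.39 V, confirming saturation.

I_D = 0.116 mA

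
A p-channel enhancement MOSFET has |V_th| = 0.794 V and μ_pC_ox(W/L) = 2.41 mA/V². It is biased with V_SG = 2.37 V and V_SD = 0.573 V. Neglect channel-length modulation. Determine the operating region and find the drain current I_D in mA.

V_ov = V_SG − |V_th| = 2.37 − 0.794 = 1.58 V.
Since V_SD = 0.573 V < V_ov = 1.58 V, the device is in the triode region.
I_D = k_p [V_ov · V_SD − ½ V_SD²] = 2.41 × [1.58 × 0.573 − 0.5 × 0.573²] = 1.78 mA.

Triode; I_D = 1.78 mA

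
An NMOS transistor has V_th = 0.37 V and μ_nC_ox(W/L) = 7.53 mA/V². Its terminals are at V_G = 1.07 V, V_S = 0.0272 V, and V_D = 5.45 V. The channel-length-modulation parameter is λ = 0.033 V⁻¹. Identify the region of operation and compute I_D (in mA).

Saturation; I_D = 2.01 mA

V_GS = V_G − V_S = 1.07 − 0.0272 = 1.04 V; V_DS = V_D − V_S = 5.45 − 0.0272 = 5.42 V.
V_ov = V_GS − V_th = 1.04 − 0.37 = 0.673 V.
Since V_DS = 5.42 V ≥ V_ov = 0.673 V, the device is in saturation.
I_D = ½ k_n V_ov² (1 + λ V_DS) = 0.5 × 7.53 × 0.673² × (1 + 0.033 × 5.42) = 2.01 mA.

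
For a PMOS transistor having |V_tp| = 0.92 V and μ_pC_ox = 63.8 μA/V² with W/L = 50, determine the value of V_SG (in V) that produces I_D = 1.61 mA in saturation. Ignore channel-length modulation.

V_SG = 1.92 V

k_p = μ_pC_ox · (W/L) = 3.19 mA/V².
In saturation I_D = ½ k_p (V_SG − |V_tp|)², so V_SG − |V_tp| = √(2 I_D / k_p) = √(2 × 1.61 / 3.19) = 1 V.
V_SG = 0.92 + 1 = 1.92 V.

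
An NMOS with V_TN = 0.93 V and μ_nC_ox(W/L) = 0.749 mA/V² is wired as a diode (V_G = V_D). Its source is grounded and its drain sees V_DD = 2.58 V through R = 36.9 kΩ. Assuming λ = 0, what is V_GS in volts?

With gate tied to drain, V_GS = V_DS ≥ V_GS − V_TN, so the device is in saturation.
KCL at the drain: ½ k_n (V_GS − V_TN)² = (V_DD − V_GS)/R.
Let x = V_GS − 0.93. Then 13.8 x² + x − 1.65 = 0, giving x = 0.311 V (positive root), so V_GS = 1.24 V.
I_D = (V_DD − V_GS)/R = (2.58 − 1.24) / 36.9 = 0.0363 mA.

V_GS = 1.24 V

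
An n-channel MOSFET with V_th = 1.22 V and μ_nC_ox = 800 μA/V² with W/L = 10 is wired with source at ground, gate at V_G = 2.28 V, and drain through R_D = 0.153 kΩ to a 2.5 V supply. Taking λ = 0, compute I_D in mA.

V_GS = V_G = 2.28 V, so V_ov = 2.28 − 1.22 = 1.06 V.
k_n = μ_nC_ox · (W/L) = 8 mA/V².
Assume saturation: I_D = ½ k_n V_ov² = 0.5 × 8 × 1.06² = 4.49 mA, giving V_DS = V_DD − I_D R_D = 2.5 − 4.49 × 0.153 = 1.81 V.
V_DS = 1.81 V ≥ V_ov = 1.06 V, confirming saturation.

I_D = 4.49 mA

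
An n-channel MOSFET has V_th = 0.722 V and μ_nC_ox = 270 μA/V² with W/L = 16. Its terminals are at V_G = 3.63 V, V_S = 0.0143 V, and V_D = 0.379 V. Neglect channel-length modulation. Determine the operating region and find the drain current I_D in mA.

Triode; I_D = 4.27 mA

V_GS = V_G − V_S = 3.63 − 0.0143 = 3.62 V; V_DS = V_D − V_S = 0.379 − 0.0143 = 0.365 V.
k_n = μ_nC_ox · (W/L) = 4.32 mA/V².
V_ov = V_GS − V_th = 3.62 − 0.722 = 2.89 V.
Since V_DS = 0.365 V < V_ov = 2.89 V, the device is in the triode region.
I_D = k_n [V_ov · V_DS − ½ V_DS²] = 4.32 × [2.89 × 0.365 − 0.5 × 0.365²] = 4.27 mA.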